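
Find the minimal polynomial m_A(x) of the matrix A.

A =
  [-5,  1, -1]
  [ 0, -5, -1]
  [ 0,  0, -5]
x^3 + 15*x^2 + 75*x + 125

The characteristic polynomial is χ_A(x) = (x + 5)^3, so the eigenvalues are known. The minimal polynomial is
  m_A(x) = Π_λ (x − λ)^{k_λ}
where k_λ is the size of the *largest* Jordan block for λ (equivalently, the smallest k with (A − λI)^k v = 0 for every generalised eigenvector v of λ).

  λ = -5: largest Jordan block has size 3, contributing (x + 5)^3

So m_A(x) = (x + 5)^3 = x^3 + 15*x^2 + 75*x + 125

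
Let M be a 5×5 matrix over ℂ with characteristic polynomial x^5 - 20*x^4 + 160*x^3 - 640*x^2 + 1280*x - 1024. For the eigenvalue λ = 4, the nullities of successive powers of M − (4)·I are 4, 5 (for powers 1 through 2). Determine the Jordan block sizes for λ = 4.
Block sizes for λ = 4: [2, 1, 1, 1]

From the dimensions of kernels of powers, the number of Jordan blocks of size at least j is d_j − d_{j−1} where d_j = dim ker(N^j) (with d_0 = 0). Computing the differences gives [4, 1].
The number of blocks of size exactly k is (#blocks of size ≥ k) − (#blocks of size ≥ k + 1), so the partition is: 3 block(s) of size 1, 1 block(s) of size 2.
In nonincreasing order the block sizes are [2, 1, 1, 1].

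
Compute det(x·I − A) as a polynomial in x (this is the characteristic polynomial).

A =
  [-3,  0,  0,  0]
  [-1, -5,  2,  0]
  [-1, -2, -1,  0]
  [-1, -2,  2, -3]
x^4 + 12*x^3 + 54*x^2 + 108*x + 81

Expanding det(x·I − A) (e.g. by cofactor expansion or by noting that A is similar to its Jordan form J, which has the same characteristic polynomial as A) gives
  χ_A(x) = x^4 + 12*x^3 + 54*x^2 + 108*x + 81
which factors as (x + 3)^4. The eigenvalues (with algebraic multiplicities) are λ = -3 with multiplicity 4.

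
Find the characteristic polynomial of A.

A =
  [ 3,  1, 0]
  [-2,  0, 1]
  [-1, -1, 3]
x^3 - 6*x^2 + 12*x - 8

Expanding det(x·I − A) (e.g. by cofactor expansion or by noting that A is similar to its Jordan form J, which has the same characteristic polynomial as A) gives
  χ_A(x) = x^3 - 6*x^2 + 12*x - 8
which factors as (x - 2)^3. The eigenvalues (with algebraic multiplicities) are λ = 2 with multiplicity 3.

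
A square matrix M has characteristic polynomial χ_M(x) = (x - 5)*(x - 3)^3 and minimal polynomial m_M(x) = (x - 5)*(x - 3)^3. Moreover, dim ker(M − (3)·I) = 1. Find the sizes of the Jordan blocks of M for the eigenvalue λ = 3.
Block sizes for λ = 3: [3]

Step 1 — from the characteristic polynomial, algebraic multiplicity of λ = 3 is 3. From dim ker(M − (3)·I) = 1, there are exactly 1 Jordan blocks for λ = 3.
Step 2 — from the minimal polynomial, the factor (x − 3)^3 tells us the largest block for λ = 3 has size 3.
Step 3 — with total size 3, 1 blocks, and largest block 3, the block sizes (in nonincreasing order) are [3].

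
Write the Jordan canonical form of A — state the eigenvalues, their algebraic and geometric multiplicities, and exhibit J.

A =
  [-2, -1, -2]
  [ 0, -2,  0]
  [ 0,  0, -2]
J_2(-2) ⊕ J_1(-2)

The characteristic polynomial is
  det(x·I − A) = x^3 + 6*x^2 + 12*x + 8 = (x + 2)^3

Eigenvalues and multiplicities (the geometric multiplicity of λ is n − rank(A − λI), which equals the number of Jordan blocks for λ):
  λ = -2: algebraic multiplicity = 3, geometric multiplicity = 2

Determining the block sizes for each eigenvalue:
  λ = -2: 2 blocks summing to 3 forces exactly one block of size 2 and the rest size 1 → block sizes [2, 1]

Assembling the blocks gives a Jordan form
J =
  [-2,  1,  0]
  [ 0, -2,  0]
  [ 0,  0, -2]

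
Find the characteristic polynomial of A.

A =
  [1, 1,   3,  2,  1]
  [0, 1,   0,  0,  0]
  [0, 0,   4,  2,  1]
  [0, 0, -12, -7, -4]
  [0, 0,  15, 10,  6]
x^5 - 5*x^4 + 10*x^3 - 10*x^2 + 5*x - 1

Expanding det(x·I − A) (e.g. by cofactor expansion or by noting that A is similar to its Jordan form J, which has the same characteristic polynomial as A) gives
  χ_A(x) = x^5 - 5*x^4 + 10*x^3 - 10*x^2 + 5*x - 1
which factors as (x - 1)^5. The eigenvalues (with algebraic multiplicities) are λ = 1 with multiplicity 5.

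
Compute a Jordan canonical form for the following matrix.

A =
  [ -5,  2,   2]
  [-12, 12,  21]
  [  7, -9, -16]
J_3(-3)

The characteristic polynomial is
  det(x·I − A) = x^3 + 9*x^2 + 27*x + 27 = (x + 3)^3

Eigenvalues and multiplicities (the geometric multiplicity of λ is n − rank(A − λI), which equals the number of Jordan blocks for λ):
  λ = -3: algebraic multiplicity = 3, geometric multiplicity = 1

Determining the block sizes for each eigenvalue:
  λ = -3: one block (gm = 1), so the single block has size am = 3 → block sizes [3]

Assembling the blocks gives a Jordan form
J =
  [-3,  1,  0]
  [ 0, -3,  1]
  [ 0,  0, -3]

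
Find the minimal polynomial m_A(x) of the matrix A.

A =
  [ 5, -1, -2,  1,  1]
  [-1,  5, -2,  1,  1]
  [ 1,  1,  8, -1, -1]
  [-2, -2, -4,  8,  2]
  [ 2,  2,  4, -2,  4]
x^2 - 12*x + 36

The characteristic polynomial is χ_A(x) = (x - 6)^5, so the eigenvalues are known. The minimal polynomial is
  m_A(x) = Π_λ (x − λ)^{k_λ}
where k_λ is the size of the *largest* Jordan block for λ (equivalently, the smallest k with (A − λI)^k v = 0 for every generalised eigenvector v of λ).

  λ = 6: largest Jordan block has size 2, contributing (x − 6)^2

So m_A(x) = (x - 6)^2 = x^2 - 12*x + 36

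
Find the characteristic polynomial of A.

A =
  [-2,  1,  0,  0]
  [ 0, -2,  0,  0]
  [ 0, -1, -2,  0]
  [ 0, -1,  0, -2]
x^4 + 8*x^3 + 24*x^2 + 32*x + 16

Expanding det(x·I − A) (e.g. by cofactor expansion or by noting that A is similar to its Jordan form J, which has the same characteristic polynomial as A) gives
  χ_A(x) = x^4 + 8*x^3 + 24*x^2 + 32*x + 16
which factors as (x + 2)^4. The eigenvalues (with algebraic multiplicities) are λ = -2 with multiplicity 4.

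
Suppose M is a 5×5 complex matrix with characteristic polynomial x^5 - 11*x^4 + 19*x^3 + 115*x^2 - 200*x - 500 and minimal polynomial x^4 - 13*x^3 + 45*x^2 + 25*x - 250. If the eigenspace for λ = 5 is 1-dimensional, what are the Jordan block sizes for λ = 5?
Block sizes for λ = 5: [3]

Step 1 — from the characteristic polynomial, algebraic multiplicity of λ = 5 is 3. From dim ker(M − (5)·I) = 1, there are exactly 1 Jordan blocks for λ = 5.
Step 2 — from the minimal polynomial, the factor (x − 5)^3 tells us the largest block for λ = 5 has size 3.
Step 3 — with total size 3, 1 blocks, and largest block 3, the block sizes (in nonincreasing order) are [3].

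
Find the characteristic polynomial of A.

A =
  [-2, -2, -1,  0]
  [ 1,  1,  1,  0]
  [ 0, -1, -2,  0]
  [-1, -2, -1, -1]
x^4 + 4*x^3 + 6*x^2 + 4*x + 1

Expanding det(x·I − A) (e.g. by cofactor expansion or by noting that A is similar to its Jordan form J, which has the same characteristic polynomial as A) gives
  χ_A(x) = x^4 + 4*x^3 + 6*x^2 + 4*x + 1
which factors as (x + 1)^4. The eigenvalues (with algebraic multiplicities) are λ = -1 with multiplicity 4.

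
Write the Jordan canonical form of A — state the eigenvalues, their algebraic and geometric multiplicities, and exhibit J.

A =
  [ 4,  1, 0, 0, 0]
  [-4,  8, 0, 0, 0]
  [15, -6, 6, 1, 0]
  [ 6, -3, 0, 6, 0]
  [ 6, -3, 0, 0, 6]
J_2(6) ⊕ J_2(6) ⊕ J_1(6)

The characteristic polynomial is
  det(x·I − A) = x^5 - 30*x^4 + 360*x^3 - 2160*x^2 + 6480*x - 7776 = (x - 6)^5

Eigenvalues and multiplicities (the geometric multiplicity of λ is n − rank(A − λI), which equals the number of Jordan blocks for λ):
  λ = 6: algebraic multiplicity = 5, geometric multiplicity = 3

Determining the block sizes for each eigenvalue:
  λ = 6: with am = 5 and gm = 3, the partition is not yet determined (e.g. several partitions of 5 into 3 parts exist). Let N = A − (6)·I. Computing rank(N^1) = 2, rank(N^2) = 0; the number of blocks of size ≥ j is rank(N^{j−1}) − rank(N^j), giving [3, 2]. So we have 2 block(s) of size 2, 1 block(s) of size 1 → block sizes [2, 2, 1]

Assembling the blocks gives a Jordan form
J =
  [6, 1, 0, 0, 0]
  [0, 6, 0, 0, 0]
  [0, 0, 6, 1, 0]
  [0, 0, 0, 6, 0]
  [0, 0, 0, 0, 6]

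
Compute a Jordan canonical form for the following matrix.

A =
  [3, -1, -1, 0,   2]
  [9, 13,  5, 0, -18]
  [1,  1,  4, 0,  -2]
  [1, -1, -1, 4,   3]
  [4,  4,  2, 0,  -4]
J_3(4) ⊕ J_2(4)

The characteristic polynomial is
  det(x·I − A) = x^5 - 20*x^4 + 160*x^3 - 640*x^2 + 1280*x - 1024 = (x - 4)^5

Eigenvalues and multiplicities (the geometric multiplicity of λ is n − rank(A − λI), which equals the number of Jordan blocks for λ):
  λ = 4: algebraic multiplicity = 5, geometric multiplicity = 2

Determining the block sizes for each eigenvalue:
  λ = 4: with am = 5 and gm = 2, the partition is not yet determined (e.g. several partitions of 5 into 2 parts exist). Let N = A − (4)·I. Computing rank(N^1) = 3, rank(N^2) = 1, rank(N^3) = 0; the number of blocks of size ≥ j is rank(N^{j−1}) − rank(N^j), giving [2, 2, 1]. So we have 1 block(s) of size 3, 1 block(s) of size 2 → block sizes [3, 2]

Assembling the blocks gives a Jordan form
J =
  [4, 1, 0, 0, 0]
  [0, 4, 1, 0, 0]
  [0, 0, 4, 0, 0]
  [0, 0, 0, 4, 1]
  [0, 0, 0, 0, 4]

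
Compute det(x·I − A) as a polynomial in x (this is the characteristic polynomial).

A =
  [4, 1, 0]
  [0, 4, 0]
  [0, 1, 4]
x^3 - 12*x^2 + 48*x - 64

Expanding det(x·I − A) (e.g. by cofactor expansion or by noting that A is similar to its Jordan form J, which has the same characteristic polynomial as A) gives
  χ_A(x) = x^3 - 12*x^2 + 48*x - 64
which factors as (x - 4)^3. The eigenvalues (with algebraic multiplicities) are λ = 4 with multiplicity 3.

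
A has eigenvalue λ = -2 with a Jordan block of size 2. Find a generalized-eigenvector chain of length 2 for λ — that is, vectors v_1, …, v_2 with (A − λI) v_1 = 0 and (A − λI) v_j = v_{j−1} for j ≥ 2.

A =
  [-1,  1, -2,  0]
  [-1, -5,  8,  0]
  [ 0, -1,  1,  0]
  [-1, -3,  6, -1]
A Jordan chain for λ = -2 of length 2:
v_1 = (2, -6, -2, -4)ᵀ
v_2 = (1, -1, -1, 0)ᵀ

Let N = A − (-2)·I. We want v_2 with N^2 v_2 = 0 but N^1 v_2 ≠ 0; then v_{j-1} := N · v_j for j = 2, …, 2.

Pick v_2 = (1, -1, -1, 0)ᵀ.
Then v_1 = N · v_2 = (2, -6, -2, -4)ᵀ.

Sanity check: (A − (-2)·I) v_1 = (0, 0, 0, 0)ᵀ = 0. ✓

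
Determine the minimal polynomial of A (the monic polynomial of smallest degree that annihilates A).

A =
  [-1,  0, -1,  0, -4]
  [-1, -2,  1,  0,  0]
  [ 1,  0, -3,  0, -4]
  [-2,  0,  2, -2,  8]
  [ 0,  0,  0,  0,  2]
x^3 + 2*x^2 - 4*x - 8

The characteristic polynomial is χ_A(x) = (x - 2)*(x + 2)^4, so the eigenvalues are known. The minimal polynomial is
  m_A(x) = Π_λ (x − λ)^{k_λ}
where k_λ is the size of the *largest* Jordan block for λ (equivalently, the smallest k with (A − λI)^k v = 0 for every generalised eigenvector v of λ).

  λ = -2: largest Jordan block has size 2, contributing (x + 2)^2
  λ = 2: largest Jordan block has size 1, contributing (x − 2)

So m_A(x) = (x - 2)*(x + 2)^2 = x^3 + 2*x^2 - 4*x - 8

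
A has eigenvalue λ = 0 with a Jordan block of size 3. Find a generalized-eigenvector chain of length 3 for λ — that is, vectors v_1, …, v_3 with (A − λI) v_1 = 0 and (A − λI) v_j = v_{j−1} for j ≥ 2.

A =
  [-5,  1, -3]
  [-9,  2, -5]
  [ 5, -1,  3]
A Jordan chain for λ = 0 of length 3:
v_1 = (1, 2, -1)ᵀ
v_2 = (-5, -9, 5)ᵀ
v_3 = (1, 0, 0)ᵀ

Let N = A − (0)·I. We want v_3 with N^3 v_3 = 0 but N^2 v_3 ≠ 0; then v_{j-1} := N · v_j for j = 3, …, 2.

Pick v_3 = (1, 0, 0)ᵀ.
Then v_2 = N · v_3 = (-5, -9, 5)ᵀ.
Then v_1 = N · v_2 = (1, 2, -1)ᵀ.

Sanity check: (A − (0)·I) v_1 = (0, 0, 0)ᵀ = 0. ✓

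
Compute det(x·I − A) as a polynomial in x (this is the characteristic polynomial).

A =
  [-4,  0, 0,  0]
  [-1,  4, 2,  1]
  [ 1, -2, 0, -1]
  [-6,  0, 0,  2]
x^4 - 2*x^3 - 12*x^2 + 40*x - 32

Expanding det(x·I − A) (e.g. by cofactor expansion or by noting that A is similar to its Jordan form J, which has the same characteristic polynomial as A) gives
  χ_A(x) = x^4 - 2*x^3 - 12*x^2 + 40*x - 32
which factors as (x - 2)^3*(x + 4). The eigenvalues (with algebraic multiplicities) are λ = -4 with multiplicity 1, λ = 2 with multiplicity 3.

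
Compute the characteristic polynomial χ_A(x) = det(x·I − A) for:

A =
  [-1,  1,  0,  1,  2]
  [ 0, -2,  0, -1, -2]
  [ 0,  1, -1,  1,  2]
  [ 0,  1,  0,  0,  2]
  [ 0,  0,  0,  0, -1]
x^5 + 5*x^4 + 10*x^3 + 10*x^2 + 5*x + 1

Expanding det(x·I − A) (e.g. by cofactor expansion or by noting that A is similar to its Jordan form J, which has the same characteristic polynomial as A) gives
  χ_A(x) = x^5 + 5*x^4 + 10*x^3 + 10*x^2 + 5*x + 1
which factors as (x + 1)^5. The eigenvalues (with algebraic multiplicities) are λ = -1 with multiplicity 5.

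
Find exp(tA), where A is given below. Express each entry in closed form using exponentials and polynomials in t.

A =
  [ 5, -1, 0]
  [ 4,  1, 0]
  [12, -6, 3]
e^{tA} =
  [2*t*exp(3*t) + exp(3*t), -t*exp(3*t), 0]
  [4*t*exp(3*t), -2*t*exp(3*t) + exp(3*t), 0]
  [12*t*exp(3*t), -6*t*exp(3*t), exp(3*t)]

Strategy: write A = P · J · P⁻¹ where J is a Jordan canonical form, so e^{tA} = P · e^{tJ} · P⁻¹, and e^{tJ} can be computed block-by-block.

A has Jordan form
J =
  [3, 1, 0]
  [0, 3, 0]
  [0, 0, 3]
(up to reordering of blocks).

Per-block formulas:
  For a 1×1 block at λ = 3: exp(t · [3]) = [e^(3t)].
  For a 2×2 Jordan block J_2(3): exp(t · J_2(3)) = e^(3t)·(I + t·N), where N is the 2×2 nilpotent shift.

After assembling e^{tJ} and conjugating by P, we get:

e^{tA} =
  [2*t*exp(3*t) + exp(3*t), -t*exp(3*t), 0]
  [4*t*exp(3*t), -2*t*exp(3*t) + exp(3*t), 0]
  [12*t*exp(3*t), -6*t*exp(3*t), exp(3*t)]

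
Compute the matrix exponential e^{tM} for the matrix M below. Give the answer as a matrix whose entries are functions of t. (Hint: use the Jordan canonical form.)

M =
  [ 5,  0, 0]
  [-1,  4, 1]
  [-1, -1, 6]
e^{tM} =
  [exp(5*t), 0, 0]
  [-t*exp(5*t), -t*exp(5*t) + exp(5*t), t*exp(5*t)]
  [-t*exp(5*t), -t*exp(5*t), t*exp(5*t) + exp(5*t)]

Strategy: write M = P · J · P⁻¹ where J is a Jordan canonical form, so e^{tM} = P · e^{tJ} · P⁻¹, and e^{tJ} can be computed block-by-block.

M has Jordan form
J =
  [5, 1, 0]
  [0, 5, 0]
  [0, 0, 5]
(up to reordering of blocks).

Per-block formulas:
  For a 2×2 Jordan block J_2(5): exp(t · J_2(5)) = e^(5t)·(I + t·N), where N is the 2×2 nilpotent shift.
  For a 1×1 block at λ = 5: exp(t · [5]) = [e^(5t)].

After assembling e^{tJ} and conjugating by P, we get:

e^{tM} =
  [exp(5*t), 0, 0]
  [-t*exp(5*t), -t*exp(5*t) + exp(5*t), t*exp(5*t)]
  [-t*exp(5*t), -t*exp(5*t), t*exp(5*t) + exp(5*t)]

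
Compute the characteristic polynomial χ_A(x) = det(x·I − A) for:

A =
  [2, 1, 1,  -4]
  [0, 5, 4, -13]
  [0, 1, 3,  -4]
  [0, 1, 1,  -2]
x^4 - 8*x^3 + 24*x^2 - 32*x + 16

Expanding det(x·I − A) (e.g. by cofactor expansion or by noting that A is similar to its Jordan form J, which has the same characteristic polynomial as A) gives
  χ_A(x) = x^4 - 8*x^3 + 24*x^2 - 32*x + 16
which factors as (x - 2)^4. The eigenvalues (with algebraic multiplicities) are λ = 2 with multiplicity 4.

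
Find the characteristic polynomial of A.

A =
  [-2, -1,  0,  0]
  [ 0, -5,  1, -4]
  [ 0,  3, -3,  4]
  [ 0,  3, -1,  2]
x^4 + 8*x^3 + 24*x^2 + 32*x + 16

Expanding det(x·I − A) (e.g. by cofactor expansion or by noting that A is similar to its Jordan form J, which has the same characteristic polynomial as A) gives
  χ_A(x) = x^4 + 8*x^3 + 24*x^2 + 32*x + 16
which factors as (x + 2)^4. The eigenvalues (with algebraic multiplicities) are λ = -2 with multiplicity 4.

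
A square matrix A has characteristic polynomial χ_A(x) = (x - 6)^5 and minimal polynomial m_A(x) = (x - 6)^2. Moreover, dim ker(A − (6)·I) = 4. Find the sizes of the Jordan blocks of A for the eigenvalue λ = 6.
Block sizes for λ = 6: [2, 1, 1, 1]

Step 1 — from the characteristic polynomial, algebraic multiplicity of λ = 6 is 5. From dim ker(A − (6)·I) = 4, there are exactly 4 Jordan blocks for λ = 6.
Step 2 — from the minimal polynomial, the factor (x − 6)^2 tells us the largest block for λ = 6 has size 2.
Step 3 — with total size 5, 4 blocks, and largest block 2, the block sizes (in nonincreasing order) are [2, 1, 1, 1].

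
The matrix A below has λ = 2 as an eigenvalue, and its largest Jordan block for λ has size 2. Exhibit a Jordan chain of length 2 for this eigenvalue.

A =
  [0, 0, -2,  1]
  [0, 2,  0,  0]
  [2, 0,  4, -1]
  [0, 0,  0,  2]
A Jordan chain for λ = 2 of length 2:
v_1 = (-2, 0, 2, 0)ᵀ
v_2 = (1, 0, 0, 0)ᵀ

Let N = A − (2)·I. We want v_2 with N^2 v_2 = 0 but N^1 v_2 ≠ 0; then v_{j-1} := N · v_j for j = 2, …, 2.

Pick v_2 = (1, 0, 0, 0)ᵀ.
Then v_1 = N · v_2 = (-2, 0, 2, 0)ᵀ.

Sanity check: (A − (2)·I) v_1 = (0, 0, 0, 0)ᵀ = 0. ✓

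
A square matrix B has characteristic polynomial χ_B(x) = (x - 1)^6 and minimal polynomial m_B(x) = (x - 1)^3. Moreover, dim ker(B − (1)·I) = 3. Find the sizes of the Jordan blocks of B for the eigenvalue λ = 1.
Block sizes for λ = 1: [3, 2, 1]

Step 1 — from the characteristic polynomial, algebraic multiplicity of λ = 1 is 6. From dim ker(B − (1)·I) = 3, there are exactly 3 Jordan blocks for λ = 1.
Step 2 — from the minimal polynomial, the factor (x − 1)^3 tells us the largest block for λ = 1 has size 3.
Step 3 — with total size 6, 3 blocks, and largest block 3, the block sizes (in nonincreasing order) are [3, 2, 1].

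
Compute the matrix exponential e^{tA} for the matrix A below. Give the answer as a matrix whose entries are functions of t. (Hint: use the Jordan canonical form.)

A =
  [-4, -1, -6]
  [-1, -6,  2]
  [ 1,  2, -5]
e^{tA} =
  [-2*t^2*exp(-5*t) + t*exp(-5*t) + exp(-5*t), -6*t^2*exp(-5*t) - t*exp(-5*t), -4*t^2*exp(-5*t) - 6*t*exp(-5*t)]
  [t^2*exp(-5*t) - t*exp(-5*t), 3*t^2*exp(-5*t) - t*exp(-5*t) + exp(-5*t), 2*t^2*exp(-5*t) + 2*t*exp(-5*t)]
  [-t^2*exp(-5*t)/2 + t*exp(-5*t), -3*t^2*exp(-5*t)/2 + 2*t*exp(-5*t), -t^2*exp(-5*t) + exp(-5*t)]

Strategy: write A = P · J · P⁻¹ where J is a Jordan canonical form, so e^{tA} = P · e^{tJ} · P⁻¹, and e^{tJ} can be computed block-by-block.

A has Jordan form
J =
  [-5,  1,  0]
  [ 0, -5,  1]
  [ 0,  0, -5]
(up to reordering of blocks).

Per-block formulas:
  For a 3×3 Jordan block J_3(-5): exp(t · J_3(-5)) = e^(-5t)·(I + t·N + (t^2/2)·N^2), where N is the 3×3 nilpotent shift.

After assembling e^{tJ} and conjugating by P, we get:

e^{tA} =
  [-2*t^2*exp(-5*t) + t*exp(-5*t) + exp(-5*t), -6*t^2*exp(-5*t) - t*exp(-5*t), -4*t^2*exp(-5*t) - 6*t*exp(-5*t)]
  [t^2*exp(-5*t) - t*exp(-5*t), 3*t^2*exp(-5*t) - t*exp(-5*t) + exp(-5*t), 2*t^2*exp(-5*t) + 2*t*exp(-5*t)]
  [-t^2*exp(-5*t)/2 + t*exp(-5*t), -3*t^2*exp(-5*t)/2 + 2*t*exp(-5*t), -t^2*exp(-5*t) + exp(-5*t)]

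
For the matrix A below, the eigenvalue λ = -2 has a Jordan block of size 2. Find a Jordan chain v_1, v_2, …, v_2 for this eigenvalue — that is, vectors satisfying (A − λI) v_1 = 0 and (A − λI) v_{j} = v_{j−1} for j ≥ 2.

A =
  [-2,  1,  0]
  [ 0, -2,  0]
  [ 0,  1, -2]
A Jordan chain for λ = -2 of length 2:
v_1 = (1, 0, 1)ᵀ
v_2 = (0, 1, 0)ᵀ

Let N = A − (-2)·I. We want v_2 with N^2 v_2 = 0 but N^1 v_2 ≠ 0; then v_{j-1} := N · v_j for j = 2, …, 2.

Pick v_2 = (0, 1, 0)ᵀ.
Then v_1 = N · v_2 = (1, 0, 1)ᵀ.

Sanity check: (A − (-2)·I) v_1 = (0, 0, 0)ᵀ = 0. ✓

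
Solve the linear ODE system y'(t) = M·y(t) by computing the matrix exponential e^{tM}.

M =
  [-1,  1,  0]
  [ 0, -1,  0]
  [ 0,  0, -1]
e^{tM} =
  [exp(-t), t*exp(-t), 0]
  [0, exp(-t), 0]
  [0, 0, exp(-t)]

Strategy: write M = P · J · P⁻¹ where J is a Jordan canonical form, so e^{tM} = P · e^{tJ} · P⁻¹, and e^{tJ} can be computed block-by-block.

M has Jordan form
J =
  [-1,  1,  0]
  [ 0, -1,  0]
  [ 0,  0, -1]
(up to reordering of blocks).

Per-block formulas:
  For a 2×2 Jordan block J_2(-1): exp(t · J_2(-1)) = e^(-1t)·(I + t·N), where N is the 2×2 nilpotent shift.
  For a 1×1 block at λ = -1: exp(t · [-1]) = [e^(-1t)].

After assembling e^{tJ} and conjugating by P, we get:

e^{tM} =
  [exp(-t), t*exp(-t), 0]
  [0, exp(-t), 0]
  [0, 0, exp(-t)]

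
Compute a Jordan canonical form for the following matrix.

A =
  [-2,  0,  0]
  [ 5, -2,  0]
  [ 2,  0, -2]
J_2(-2) ⊕ J_1(-2)

The characteristic polynomial is
  det(x·I − A) = x^3 + 6*x^2 + 12*x + 8 = (x + 2)^3

Eigenvalues and multiplicities (the geometric multiplicity of λ is n − rank(A − λI), which equals the number of Jordan blocks for λ):
  λ = -2: algebraic multiplicity = 3, geometric multiplicity = 2

Determining the block sizes for each eigenvalue:
  λ = -2: 2 blocks summing to 3 forces exactly one block of size 2 and the rest size 1 → block sizes [2, 1]

Assembling the blocks gives a Jordan form
J =
  [-2,  1,  0]
  [ 0, -2,  0]
  [ 0,  0, -2]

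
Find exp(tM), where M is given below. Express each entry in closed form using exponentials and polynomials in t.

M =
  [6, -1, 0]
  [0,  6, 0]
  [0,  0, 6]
e^{tM} =
  [exp(6*t), -t*exp(6*t), 0]
  [0, exp(6*t), 0]
  [0, 0, exp(6*t)]

Strategy: write M = P · J · P⁻¹ where J is a Jordan canonical form, so e^{tM} = P · e^{tJ} · P⁻¹, and e^{tJ} can be computed block-by-block.

M has Jordan form
J =
  [6, 1, 0]
  [0, 6, 0]
  [0, 0, 6]
(up to reordering of blocks).

Per-block formulas:
  For a 2×2 Jordan block J_2(6): exp(t · J_2(6)) = e^(6t)·(I + t·N), where N is the 2×2 nilpotent shift.
  For a 1×1 block at λ = 6: exp(t · [6]) = [e^(6t)].

After assembling e^{tJ} and conjugating by P, we get:

e^{tM} =
  [exp(6*t), -t*exp(6*t), 0]
  [0, exp(6*t), 0]
  [0, 0, exp(6*t)]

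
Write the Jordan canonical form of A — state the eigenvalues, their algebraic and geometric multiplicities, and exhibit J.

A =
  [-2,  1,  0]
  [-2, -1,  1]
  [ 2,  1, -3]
J_3(-2)

The characteristic polynomial is
  det(x·I − A) = x^3 + 6*x^2 + 12*x + 8 = (x + 2)^3

Eigenvalues and multiplicities (the geometric multiplicity of λ is n − rank(A − λI), which equals the number of Jordan blocks for λ):
  λ = -2: algebraic multiplicity = 3, geometric multiplicity = 1

Determining the block sizes for each eigenvalue:
  λ = -2: one block (gm = 1), so the single block has size am = 3 → block sizes [3]

Assembling the blocks gives a Jordan form
J =
  [-2,  1,  0]
  [ 0, -2,  1]
  [ 0,  0, -2]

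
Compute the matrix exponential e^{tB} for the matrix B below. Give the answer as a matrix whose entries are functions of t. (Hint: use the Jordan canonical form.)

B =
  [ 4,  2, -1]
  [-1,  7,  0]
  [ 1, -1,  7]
e^{tB} =
  [t^2*exp(6*t)/2 - 2*t*exp(6*t) + exp(6*t), -t^2*exp(6*t)/2 + 2*t*exp(6*t), t^2*exp(6*t)/2 - t*exp(6*t)]
  [t^2*exp(6*t)/2 - t*exp(6*t), -t^2*exp(6*t)/2 + t*exp(6*t) + exp(6*t), t^2*exp(6*t)/2]
  [t*exp(6*t), -t*exp(6*t), t*exp(6*t) + exp(6*t)]

Strategy: write B = P · J · P⁻¹ where J is a Jordan canonical form, so e^{tB} = P · e^{tJ} · P⁻¹, and e^{tJ} can be computed block-by-block.

B has Jordan form
J =
  [6, 1, 0]
  [0, 6, 1]
  [0, 0, 6]
(up to reordering of blocks).

Per-block formulas:
  For a 3×3 Jordan block J_3(6): exp(t · J_3(6)) = e^(6t)·(I + t·N + (t^2/2)·N^2), where N is the 3×3 nilpotent shift.

After assembling e^{tJ} and conjugating by P, we get:

e^{tB} =
  [t^2*exp(6*t)/2 - 2*t*exp(6*t) + exp(6*t), -t^2*exp(6*t)/2 + 2*t*exp(6*t), t^2*exp(6*t)/2 - t*exp(6*t)]
  [t^2*exp(6*t)/2 - t*exp(6*t), -t^2*exp(6*t)/2 + t*exp(6*t) + exp(6*t), t^2*exp(6*t)/2]
  [t*exp(6*t), -t*exp(6*t), t*exp(6*t) + exp(6*t)]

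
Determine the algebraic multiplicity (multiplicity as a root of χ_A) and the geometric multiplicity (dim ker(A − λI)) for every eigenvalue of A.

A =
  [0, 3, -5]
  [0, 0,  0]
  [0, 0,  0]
λ = 0: alg = 3, geom = 2

Step 1 — factor the characteristic polynomial to read off the algebraic multiplicities:
  χ_A(x) = x^3

Step 2 — compute geometric multiplicities via the rank-nullity identity g(λ) = n − rank(A − λI):
  rank(A − (0)·I) = 1, so dim ker(A − (0)·I) = n − 1 = 2

Summary:
  λ = 0: algebraic multiplicity = 3, geometric multiplicity = 2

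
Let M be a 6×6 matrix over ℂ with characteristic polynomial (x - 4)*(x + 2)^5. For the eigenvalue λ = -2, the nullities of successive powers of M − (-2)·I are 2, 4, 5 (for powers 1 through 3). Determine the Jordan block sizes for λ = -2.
Block sizes for λ = -2: [3, 2]

From the dimensions of kernels of powers, the number of Jordan blocks of size at least j is d_j − d_{j−1} where d_j = dim ker(N^j) (with d_0 = 0). Computing the differences gives [2, 2, 1].
The number of blocks of size exactly k is (#blocks of size ≥ k) − (#blocks of size ≥ k + 1), so the partition is: 1 block(s) of size 2, 1 block(s) of size 3.
In nonincreasing order the block sizes are [3, 2].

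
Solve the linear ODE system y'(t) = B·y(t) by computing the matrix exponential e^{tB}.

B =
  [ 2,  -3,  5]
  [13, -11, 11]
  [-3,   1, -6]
e^{tB} =
  [-5*t^2*exp(-5*t)/2 + 7*t*exp(-5*t) + exp(-5*t), t^2*exp(-5*t) - 3*t*exp(-5*t), -3*t^2*exp(-5*t)/2 + 5*t*exp(-5*t)]
  [-10*t^2*exp(-5*t) + 13*t*exp(-5*t), 4*t^2*exp(-5*t) - 6*t*exp(-5*t) + exp(-5*t), -6*t^2*exp(-5*t) + 11*t*exp(-5*t)]
  [-5*t^2*exp(-5*t)/2 - 3*t*exp(-5*t), t^2*exp(-5*t) + t*exp(-5*t), -3*t^2*exp(-5*t)/2 - t*exp(-5*t) + exp(-5*t)]

Strategy: write B = P · J · P⁻¹ where J is a Jordan canonical form, so e^{tB} = P · e^{tJ} · P⁻¹, and e^{tJ} can be computed block-by-block.

B has Jordan form
J =
  [-5,  1,  0]
  [ 0, -5,  1]
  [ 0,  0, -5]
(up to reordering of blocks).

Per-block formulas:
  For a 3×3 Jordan block J_3(-5): exp(t · J_3(-5)) = e^(-5t)·(I + t·N + (t^2/2)·N^2), where N is the 3×3 nilpotent shift.

After assembling e^{tJ} and conjugating by P, we get:

e^{tB} =
  [-5*t^2*exp(-5*t)/2 + 7*t*exp(-5*t) + exp(-5*t), t^2*exp(-5*t) - 3*t*exp(-5*t), -3*t^2*exp(-5*t)/2 + 5*t*exp(-5*t)]
  [-10*t^2*exp(-5*t) + 13*t*exp(-5*t), 4*t^2*exp(-5*t) - 6*t*exp(-5*t) + exp(-5*t), -6*t^2*exp(-5*t) + 11*t*exp(-5*t)]
  [-5*t^2*exp(-5*t)/2 - 3*t*exp(-5*t), t^2*exp(-5*t) + t*exp(-5*t), -3*t^2*exp(-5*t)/2 - t*exp(-5*t) + exp(-5*t)]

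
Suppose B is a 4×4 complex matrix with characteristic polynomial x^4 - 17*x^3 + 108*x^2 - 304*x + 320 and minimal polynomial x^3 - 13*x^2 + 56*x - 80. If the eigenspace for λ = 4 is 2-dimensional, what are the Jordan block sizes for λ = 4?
Block sizes for λ = 4: [2, 1]

Step 1 — from the characteristic polynomial, algebraic multiplicity of λ = 4 is 3. From dim ker(B − (4)·I) = 2, there are exactly 2 Jordan blocks for λ = 4.
Step 2 — from the minimal polynomial, the factor (x − 4)^2 tells us the largest block for λ = 4 has size 2.
Step 3 — with total size 3, 2 blocks, and largest block 2, the block sizes (in nonincreasing order) are [2, 1].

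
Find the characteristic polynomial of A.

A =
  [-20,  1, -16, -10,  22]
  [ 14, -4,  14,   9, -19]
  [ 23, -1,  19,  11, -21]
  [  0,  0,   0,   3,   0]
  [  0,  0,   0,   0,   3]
x^5 - x^4 - 29*x^3 + 45*x^2 + 216*x - 432

Expanding det(x·I − A) (e.g. by cofactor expansion or by noting that A is similar to its Jordan form J, which has the same characteristic polynomial as A) gives
  χ_A(x) = x^5 - x^4 - 29*x^3 + 45*x^2 + 216*x - 432
which factors as (x - 3)^3*(x + 4)^2. The eigenvalues (with algebraic multiplicities) are λ = -4 with multiplicity 2, λ = 3 with multiplicity 3.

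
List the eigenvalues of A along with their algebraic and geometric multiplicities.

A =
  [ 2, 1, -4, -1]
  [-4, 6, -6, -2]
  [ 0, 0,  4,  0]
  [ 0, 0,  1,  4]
λ = 4: alg = 4, geom = 2

Step 1 — factor the characteristic polynomial to read off the algebraic multiplicities:
  χ_A(x) = (x - 4)^4

Step 2 — compute geometric multiplicities via the rank-nullity identity g(λ) = n − rank(A − λI):
  rank(A − (4)·I) = 2, so dim ker(A − (4)·I) = n − 2 = 2

Summary:
  λ = 4: algebraic multiplicity = 4, geometric multiplicity = 2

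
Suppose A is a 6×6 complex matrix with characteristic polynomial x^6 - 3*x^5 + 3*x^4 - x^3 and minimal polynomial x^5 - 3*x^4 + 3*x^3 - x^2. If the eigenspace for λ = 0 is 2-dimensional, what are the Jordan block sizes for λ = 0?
Block sizes for λ = 0: [2, 1]

Step 1 — from the characteristic polynomial, algebraic multiplicity of λ = 0 is 3. From dim ker(A − (0)·I) = 2, there are exactly 2 Jordan blocks for λ = 0.
Step 2 — from the minimal polynomial, the factor (x − 0)^2 tells us the largest block for λ = 0 has size 2.
Step 3 — with total size 3, 2 blocks, and largest block 2, the block sizes (in nonincreasing order) are [2, 1].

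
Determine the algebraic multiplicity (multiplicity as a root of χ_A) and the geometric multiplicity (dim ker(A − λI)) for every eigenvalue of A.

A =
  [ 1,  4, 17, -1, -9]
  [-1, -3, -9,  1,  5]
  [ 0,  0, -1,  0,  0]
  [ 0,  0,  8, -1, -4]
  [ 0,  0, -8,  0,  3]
λ = -1: alg = 4, geom = 2; λ = 3: alg = 1, geom = 1

Step 1 — factor the characteristic polynomial to read off the algebraic multiplicities:
  χ_A(x) = (x - 3)*(x + 1)^4

Step 2 — compute geometric multiplicities via the rank-nullity identity g(λ) = n − rank(A − λI):
  rank(A − (-1)·I) = 3, so dim ker(A − (-1)·I) = n − 3 = 2
  rank(A − (3)·I) = 4, so dim ker(A − (3)·I) = n − 4 = 1

Summary:
  λ = -1: algebraic multiplicity = 4, geometric multiplicity = 2
  λ = 3: algebraic multiplicity = 1, geometric multiplicity = 1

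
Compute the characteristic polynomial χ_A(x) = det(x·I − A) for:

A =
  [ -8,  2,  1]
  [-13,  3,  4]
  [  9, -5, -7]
x^3 + 12*x^2 + 48*x + 64

Expanding det(x·I − A) (e.g. by cofactor expansion or by noting that A is similar to its Jordan form J, which has the same characteristic polynomial as A) gives
  χ_A(x) = x^3 + 12*x^2 + 48*x + 64
which factors as (x + 4)^3. The eigenvalues (with algebraic multiplicities) are λ = -4 with multiplicity 3.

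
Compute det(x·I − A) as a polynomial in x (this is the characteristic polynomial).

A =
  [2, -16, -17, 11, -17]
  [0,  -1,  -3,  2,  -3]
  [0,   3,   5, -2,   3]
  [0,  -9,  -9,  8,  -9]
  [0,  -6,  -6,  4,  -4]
x^5 - 10*x^4 + 40*x^3 - 80*x^2 + 80*x - 32

Expanding det(x·I − A) (e.g. by cofactor expansion or by noting that A is similar to its Jordan form J, which has the same characteristic polynomial as A) gives
  χ_A(x) = x^5 - 10*x^4 + 40*x^3 - 80*x^2 + 80*x - 32
which factors as (x - 2)^5. The eigenvalues (with algebraic multiplicities) are λ = 2 with multiplicity 5.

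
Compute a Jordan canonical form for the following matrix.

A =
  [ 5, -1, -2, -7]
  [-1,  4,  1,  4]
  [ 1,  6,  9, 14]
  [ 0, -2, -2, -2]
J_3(4) ⊕ J_1(4)

The characteristic polynomial is
  det(x·I − A) = x^4 - 16*x^3 + 96*x^2 - 256*x + 256 = (x - 4)^4

Eigenvalues and multiplicities (the geometric multiplicity of λ is n − rank(A − λI), which equals the number of Jordan blocks for λ):
  λ = 4: algebraic multiplicity = 4, geometric multiplicity = 2

Determining the block sizes for each eigenvalue:
  λ = 4: with am = 4 and gm = 2, the partition is not yet determined (e.g. several partitions of 4 into 2 parts exist). Let N = A − (4)·I. Computing rank(N^1) = 2, rank(N^2) = 1, rank(N^3) = 0; the number of blocks of size ≥ j is rank(N^{j−1}) − rank(N^j), giving [2, 1, 1]. So we have 1 block(s) of size 3, 1 block(s) of size 1 → block sizes [3, 1]

Assembling the blocks gives a Jordan form
J =
  [4, 1, 0, 0]
  [0, 4, 1, 0]
  [0, 0, 4, 0]
  [0, 0, 0, 4]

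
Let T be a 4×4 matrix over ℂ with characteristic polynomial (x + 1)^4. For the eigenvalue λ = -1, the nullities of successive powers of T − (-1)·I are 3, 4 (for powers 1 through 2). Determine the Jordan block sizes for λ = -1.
Block sizes for λ = -1: [2, 1, 1]

From the dimensions of kernels of powers, the number of Jordan blocks of size at least j is d_j − d_{j−1} where d_j = dim ker(N^j) (with d_0 = 0). Computing the differences gives [3, 1].
The number of blocks of size exactly k is (#blocks of size ≥ k) − (#blocks of size ≥ k + 1), so the partition is: 2 block(s) of size 1, 1 block(s) of size 2.
In nonincreasing order the block sizes are [2, 1, 1].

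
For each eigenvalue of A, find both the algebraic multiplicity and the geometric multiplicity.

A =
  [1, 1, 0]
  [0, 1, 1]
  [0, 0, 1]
λ = 1: alg = 3, geom = 1

Step 1 — factor the characteristic polynomial to read off the algebraic multiplicities:
  χ_A(x) = (x - 1)^3

Step 2 — compute geometric multiplicities via the rank-nullity identity g(λ) = n − rank(A − λI):
  rank(A − (1)·I) = 2, so dim ker(A − (1)·I) = n − 2 = 1

Summary:
  λ = 1: algebraic multiplicity = 3, geometric multiplicity = 1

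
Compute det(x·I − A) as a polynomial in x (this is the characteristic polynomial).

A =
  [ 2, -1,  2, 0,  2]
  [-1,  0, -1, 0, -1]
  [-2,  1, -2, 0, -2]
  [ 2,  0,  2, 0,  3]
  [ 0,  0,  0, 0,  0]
x^5

Expanding det(x·I − A) (e.g. by cofactor expansion or by noting that A is similar to its Jordan form J, which has the same characteristic polynomial as A) gives
  χ_A(x) = x^5
which factors as x^5. The eigenvalues (with algebraic multiplicities) are λ = 0 with multiplicity 5.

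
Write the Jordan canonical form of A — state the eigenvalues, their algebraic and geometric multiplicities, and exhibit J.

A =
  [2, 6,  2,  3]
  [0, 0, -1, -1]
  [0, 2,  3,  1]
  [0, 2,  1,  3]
J_3(2) ⊕ J_1(2)

The characteristic polynomial is
  det(x·I − A) = x^4 - 8*x^3 + 24*x^2 - 32*x + 16 = (x - 2)^4

Eigenvalues and multiplicities (the geometric multiplicity of λ is n − rank(A − λI), which equals the number of Jordan blocks for λ):
  λ = 2: algebraic multiplicity = 4, geometric multiplicity = 2

Determining the block sizes for each eigenvalue:
  λ = 2: with am = 4 and gm = 2, the partition is not yet determined (e.g. several partitions of 4 into 2 parts exist). Let N = A − (2)·I. Computing rank(N^1) = 2, rank(N^2) = 1, rank(N^3) = 0; the number of blocks of size ≥ j is rank(N^{j−1}) − rank(N^j), giving [2, 1, 1]. So we have 1 block(s) of size 3, 1 block(s) of size 1 → block sizes [3, 1]

Assembling the blocks gives a Jordan form
J =
  [2, 1, 0, 0]
  [0, 2, 1, 0]
  [0, 0, 2, 0]
  [0, 0, 0, 2]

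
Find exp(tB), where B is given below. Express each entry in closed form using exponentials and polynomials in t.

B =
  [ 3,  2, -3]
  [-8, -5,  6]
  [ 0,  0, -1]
e^{tB} =
  [4*t*exp(-t) + exp(-t), 2*t*exp(-t), -3*t*exp(-t)]
  [-8*t*exp(-t), -4*t*exp(-t) + exp(-t), 6*t*exp(-t)]
  [0, 0, exp(-t)]

Strategy: write B = P · J · P⁻¹ where J is a Jordan canonical form, so e^{tB} = P · e^{tJ} · P⁻¹, and e^{tJ} can be computed block-by-block.

B has Jordan form
J =
  [-1,  1,  0]
  [ 0, -1,  0]
  [ 0,  0, -1]
(up to reordering of blocks).

Per-block formulas:
  For a 1×1 block at λ = -1: exp(t · [-1]) = [e^(-1t)].
  For a 2×2 Jordan block J_2(-1): exp(t · J_2(-1)) = e^(-1t)·(I + t·N), where N is the 2×2 nilpotent shift.

After assembling e^{tJ} and conjugating by P, we get:

e^{tB} =
  [4*t*exp(-t) + exp(-t), 2*t*exp(-t), -3*t*exp(-t)]
  [-8*t*exp(-t), -4*t*exp(-t) + exp(-t), 6*t*exp(-t)]
  [0, 0, exp(-t)]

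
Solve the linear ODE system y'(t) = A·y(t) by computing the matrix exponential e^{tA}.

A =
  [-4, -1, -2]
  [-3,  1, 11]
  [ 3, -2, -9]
e^{tA} =
  [-3*t^2*exp(-4*t)/2 + exp(-4*t), -t^2*exp(-4*t)/2 - t*exp(-4*t), -t^2*exp(-4*t)/2 - 2*t*exp(-4*t)]
  [9*t^2*exp(-4*t) - 3*t*exp(-4*t), 3*t^2*exp(-4*t) + 5*t*exp(-4*t) + exp(-4*t), 3*t^2*exp(-4*t) + 11*t*exp(-4*t)]
  [-9*t^2*exp(-4*t)/2 + 3*t*exp(-4*t), -3*t^2*exp(-4*t)/2 - 2*t*exp(-4*t), -3*t^2*exp(-4*t)/2 - 5*t*exp(-4*t) + exp(-4*t)]

Strategy: write A = P · J · P⁻¹ where J is a Jordan canonical form, so e^{tA} = P · e^{tJ} · P⁻¹, and e^{tJ} can be computed block-by-block.

A has Jordan form
J =
  [-4,  1,  0]
  [ 0, -4,  1]
  [ 0,  0, -4]
(up to reordering of blocks).

Per-block formulas:
  For a 3×3 Jordan block J_3(-4): exp(t · J_3(-4)) = e^(-4t)·(I + t·N + (t^2/2)·N^2), where N is the 3×3 nilpotent shift.

After assembling e^{tJ} and conjugating by P, we get:

e^{tA} =
  [-3*t^2*exp(-4*t)/2 + exp(-4*t), -t^2*exp(-4*t)/2 - t*exp(-4*t), -t^2*exp(-4*t)/2 - 2*t*exp(-4*t)]
  [9*t^2*exp(-4*t) - 3*t*exp(-4*t), 3*t^2*exp(-4*t) + 5*t*exp(-4*t) + exp(-4*t), 3*t^2*exp(-4*t) + 11*t*exp(-4*t)]
  [-9*t^2*exp(-4*t)/2 + 3*t*exp(-4*t), -3*t^2*exp(-4*t)/2 - 2*t*exp(-4*t), -3*t^2*exp(-4*t)/2 - 5*t*exp(-4*t) + exp(-4*t)]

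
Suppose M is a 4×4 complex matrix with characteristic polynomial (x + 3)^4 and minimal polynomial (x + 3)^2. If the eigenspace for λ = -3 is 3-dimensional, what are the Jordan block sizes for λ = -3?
Block sizes for λ = -3: [2, 1, 1]

Step 1 — from the characteristic polynomial, algebraic multiplicity of λ = -3 is 4. From dim ker(M − (-3)·I) = 3, there are exactly 3 Jordan blocks for λ = -3.
Step 2 — from the minimal polynomial, the factor (x + 3)^2 tells us the largest block for λ = -3 has size 2.
Step 3 — with total size 4, 3 blocks, and largest block 2, the block sizes (in nonincreasing order) are [2, 1, 1].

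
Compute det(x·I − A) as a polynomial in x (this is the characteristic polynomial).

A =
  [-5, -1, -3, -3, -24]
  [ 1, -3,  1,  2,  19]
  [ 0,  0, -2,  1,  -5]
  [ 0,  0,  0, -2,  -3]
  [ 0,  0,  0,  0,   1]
x^5 + 11*x^4 + 40*x^3 + 44*x^2 - 32*x - 64

Expanding det(x·I − A) (e.g. by cofactor expansion or by noting that A is similar to its Jordan form J, which has the same characteristic polynomial as A) gives
  χ_A(x) = x^5 + 11*x^4 + 40*x^3 + 44*x^2 - 32*x - 64
which factors as (x - 1)*(x + 2)^2*(x + 4)^2. The eigenvalues (with algebraic multiplicities) are λ = -4 with multiplicity 2, λ = -2 with multiplicity 2, λ = 1 with multiplicity 1.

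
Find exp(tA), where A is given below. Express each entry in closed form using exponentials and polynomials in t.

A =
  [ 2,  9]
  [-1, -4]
e^{tA} =
  [3*t*exp(-t) + exp(-t), 9*t*exp(-t)]
  [-t*exp(-t), -3*t*exp(-t) + exp(-t)]

Strategy: write A = P · J · P⁻¹ where J is a Jordan canonical form, so e^{tA} = P · e^{tJ} · P⁻¹, and e^{tJ} can be computed block-by-block.

A has Jordan form
J =
  [-1,  1]
  [ 0, -1]
(up to reordering of blocks).

Per-block formulas:
  For a 2×2 Jordan block J_2(-1): exp(t · J_2(-1)) = e^(-1t)·(I + t·N), where N is the 2×2 nilpotent shift.

After assembling e^{tJ} and conjugating by P, we get:

e^{tA} =
  [3*t*exp(-t) + exp(-t), 9*t*exp(-t)]
  [-t*exp(-t), -3*t*exp(-t) + exp(-t)]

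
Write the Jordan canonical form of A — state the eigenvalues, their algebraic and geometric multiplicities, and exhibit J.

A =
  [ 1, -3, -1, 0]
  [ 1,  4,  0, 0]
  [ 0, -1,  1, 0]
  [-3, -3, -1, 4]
J_3(2) ⊕ J_1(4)

The characteristic polynomial is
  det(x·I − A) = x^4 - 10*x^3 + 36*x^2 - 56*x + 32 = (x - 4)*(x - 2)^3

Eigenvalues and multiplicities (the geometric multiplicity of λ is n − rank(A − λI), which equals the number of Jordan blocks for λ):
  λ = 2: algebraic multiplicity = 3, geometric multiplicity = 1
  λ = 4: algebraic multiplicity = 1, geometric multiplicity = 1

Determining the block sizes for each eigenvalue:
  λ = 2: one block (gm = 1), so the single block has size am = 3 → block sizes [3]
  λ = 4: one block (gm = 1), so the single block has size am = 1 → block sizes [1]

Assembling the blocks gives a Jordan form
J =
  [2, 1, 0, 0]
  [0, 2, 1, 0]
  [0, 0, 2, 0]
  [0, 0, 0, 4]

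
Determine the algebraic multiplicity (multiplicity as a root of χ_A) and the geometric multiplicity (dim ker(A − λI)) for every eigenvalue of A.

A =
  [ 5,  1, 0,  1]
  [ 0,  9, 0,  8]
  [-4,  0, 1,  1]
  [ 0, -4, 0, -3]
λ = 1: alg = 2, geom = 1; λ = 5: alg = 2, geom = 1

Step 1 — factor the characteristic polynomial to read off the algebraic multiplicities:
  χ_A(x) = (x - 5)^2*(x - 1)^2

Step 2 — compute geometric multiplicities via the rank-nullity identity g(λ) = n − rank(A − λI):
  rank(A − (1)·I) = 3, so dim ker(A − (1)·I) = n − 3 = 1
  rank(A − (5)·I) = 3, so dim ker(A − (5)·I) = n − 3 = 1

Summary:
  λ = 1: algebraic multiplicity = 2, geometric multiplicity = 1
  λ = 5: algebraic multiplicity = 2, geometric multiplicity = 1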